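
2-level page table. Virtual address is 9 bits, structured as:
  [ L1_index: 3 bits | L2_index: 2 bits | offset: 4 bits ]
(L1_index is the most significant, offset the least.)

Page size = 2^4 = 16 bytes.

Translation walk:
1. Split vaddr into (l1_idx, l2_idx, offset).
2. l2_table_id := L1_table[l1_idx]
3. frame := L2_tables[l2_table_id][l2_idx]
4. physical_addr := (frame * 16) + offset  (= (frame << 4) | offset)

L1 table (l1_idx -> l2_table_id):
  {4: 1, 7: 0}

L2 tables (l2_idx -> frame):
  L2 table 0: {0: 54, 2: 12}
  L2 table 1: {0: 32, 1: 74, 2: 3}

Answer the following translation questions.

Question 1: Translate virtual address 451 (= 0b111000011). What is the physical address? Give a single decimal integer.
Answer: 867

Derivation:
vaddr = 451 = 0b111000011
Split: l1_idx=7, l2_idx=0, offset=3
L1[7] = 0
L2[0][0] = 54
paddr = 54 * 16 + 3 = 867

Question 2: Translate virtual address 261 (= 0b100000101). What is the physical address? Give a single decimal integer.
vaddr = 261 = 0b100000101
Split: l1_idx=4, l2_idx=0, offset=5
L1[4] = 1
L2[1][0] = 32
paddr = 32 * 16 + 5 = 517

Answer: 517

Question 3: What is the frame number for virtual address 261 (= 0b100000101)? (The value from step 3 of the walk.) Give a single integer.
Answer: 32

Derivation:
vaddr = 261: l1_idx=4, l2_idx=0
L1[4] = 1; L2[1][0] = 32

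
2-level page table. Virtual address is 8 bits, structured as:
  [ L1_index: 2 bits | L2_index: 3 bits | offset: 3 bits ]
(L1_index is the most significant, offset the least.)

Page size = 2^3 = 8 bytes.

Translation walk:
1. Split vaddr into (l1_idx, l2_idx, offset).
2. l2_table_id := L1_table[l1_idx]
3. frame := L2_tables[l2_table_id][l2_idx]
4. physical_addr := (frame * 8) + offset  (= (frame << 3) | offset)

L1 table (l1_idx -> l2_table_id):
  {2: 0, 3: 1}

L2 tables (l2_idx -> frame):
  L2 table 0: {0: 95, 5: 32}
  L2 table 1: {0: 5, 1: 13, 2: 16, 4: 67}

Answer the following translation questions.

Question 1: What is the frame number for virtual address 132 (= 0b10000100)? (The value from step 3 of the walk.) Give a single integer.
Answer: 95

Derivation:
vaddr = 132: l1_idx=2, l2_idx=0
L1[2] = 0; L2[0][0] = 95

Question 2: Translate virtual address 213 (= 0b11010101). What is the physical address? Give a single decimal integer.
Answer: 133

Derivation:
vaddr = 213 = 0b11010101
Split: l1_idx=3, l2_idx=2, offset=5
L1[3] = 1
L2[1][2] = 16
paddr = 16 * 8 + 5 = 133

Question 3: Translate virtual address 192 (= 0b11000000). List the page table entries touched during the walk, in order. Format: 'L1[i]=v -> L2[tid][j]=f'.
Answer: L1[3]=1 -> L2[1][0]=5

Derivation:
vaddr = 192 = 0b11000000
Split: l1_idx=3, l2_idx=0, offset=0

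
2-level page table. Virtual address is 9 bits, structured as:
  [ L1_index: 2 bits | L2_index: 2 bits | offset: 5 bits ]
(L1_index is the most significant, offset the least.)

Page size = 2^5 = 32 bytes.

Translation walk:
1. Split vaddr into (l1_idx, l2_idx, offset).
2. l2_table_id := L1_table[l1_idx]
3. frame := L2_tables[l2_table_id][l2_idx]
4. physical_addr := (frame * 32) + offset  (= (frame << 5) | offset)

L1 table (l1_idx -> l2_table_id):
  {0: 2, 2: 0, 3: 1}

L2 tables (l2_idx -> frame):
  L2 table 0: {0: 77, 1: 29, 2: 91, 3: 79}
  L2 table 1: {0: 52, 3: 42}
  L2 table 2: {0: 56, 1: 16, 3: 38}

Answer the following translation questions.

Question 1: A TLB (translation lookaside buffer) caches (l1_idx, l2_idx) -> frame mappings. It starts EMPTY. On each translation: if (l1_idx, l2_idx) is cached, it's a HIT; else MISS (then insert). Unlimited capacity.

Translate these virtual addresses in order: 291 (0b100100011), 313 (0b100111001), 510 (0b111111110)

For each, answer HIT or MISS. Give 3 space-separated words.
Answer: MISS HIT MISS

Derivation:
vaddr=291: (2,1) not in TLB -> MISS, insert
vaddr=313: (2,1) in TLB -> HIT
vaddr=510: (3,3) not in TLB -> MISS, insert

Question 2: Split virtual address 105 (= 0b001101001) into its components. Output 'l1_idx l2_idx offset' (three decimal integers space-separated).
vaddr = 105 = 0b001101001
  top 2 bits -> l1_idx = 0
  next 2 bits -> l2_idx = 3
  bottom 5 bits -> offset = 9

Answer: 0 3 9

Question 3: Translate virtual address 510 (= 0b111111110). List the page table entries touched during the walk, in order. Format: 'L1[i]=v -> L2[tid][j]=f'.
Answer: L1[3]=1 -> L2[1][3]=42

Derivation:
vaddr = 510 = 0b111111110
Split: l1_idx=3, l2_idx=3, offset=30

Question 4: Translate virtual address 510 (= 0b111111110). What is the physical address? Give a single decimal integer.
vaddr = 510 = 0b111111110
Split: l1_idx=3, l2_idx=3, offset=30
L1[3] = 1
L2[1][3] = 42
paddr = 42 * 32 + 30 = 1374

Answer: 1374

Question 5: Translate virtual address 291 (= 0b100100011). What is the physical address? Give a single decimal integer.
Answer: 931

Derivation:
vaddr = 291 = 0b100100011
Split: l1_idx=2, l2_idx=1, offset=3
L1[2] = 0
L2[0][1] = 29
paddr = 29 * 32 + 3 = 931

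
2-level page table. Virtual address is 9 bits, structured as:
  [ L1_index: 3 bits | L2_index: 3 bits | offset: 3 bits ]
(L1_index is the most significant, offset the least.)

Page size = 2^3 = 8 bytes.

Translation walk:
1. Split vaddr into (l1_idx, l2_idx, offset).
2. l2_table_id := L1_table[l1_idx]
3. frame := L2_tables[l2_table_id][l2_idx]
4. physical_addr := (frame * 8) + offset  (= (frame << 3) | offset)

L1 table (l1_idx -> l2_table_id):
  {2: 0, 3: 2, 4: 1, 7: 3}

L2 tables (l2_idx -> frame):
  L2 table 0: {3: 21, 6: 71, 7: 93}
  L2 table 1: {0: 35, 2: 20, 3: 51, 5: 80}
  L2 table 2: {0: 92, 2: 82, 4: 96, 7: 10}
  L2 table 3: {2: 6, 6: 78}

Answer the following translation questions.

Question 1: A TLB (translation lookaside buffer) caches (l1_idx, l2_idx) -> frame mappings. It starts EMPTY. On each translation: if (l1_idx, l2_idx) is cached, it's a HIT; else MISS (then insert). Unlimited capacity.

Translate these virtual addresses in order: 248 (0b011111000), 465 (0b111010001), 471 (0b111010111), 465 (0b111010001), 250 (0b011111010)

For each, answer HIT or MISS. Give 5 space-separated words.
vaddr=248: (3,7) not in TLB -> MISS, insert
vaddr=465: (7,2) not in TLB -> MISS, insert
vaddr=471: (7,2) in TLB -> HIT
vaddr=465: (7,2) in TLB -> HIT
vaddr=250: (3,7) in TLB -> HIT

Answer: MISS MISS HIT HIT HIT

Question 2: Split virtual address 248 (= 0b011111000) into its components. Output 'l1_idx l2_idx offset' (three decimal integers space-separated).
Answer: 3 7 0

Derivation:
vaddr = 248 = 0b011111000
  top 3 bits -> l1_idx = 3
  next 3 bits -> l2_idx = 7
  bottom 3 bits -> offset = 0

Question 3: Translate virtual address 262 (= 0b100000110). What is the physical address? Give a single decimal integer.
Answer: 286

Derivation:
vaddr = 262 = 0b100000110
Split: l1_idx=4, l2_idx=0, offset=6
L1[4] = 1
L2[1][0] = 35
paddr = 35 * 8 + 6 = 286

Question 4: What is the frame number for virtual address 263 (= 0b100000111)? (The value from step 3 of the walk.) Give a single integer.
Answer: 35

Derivation:
vaddr = 263: l1_idx=4, l2_idx=0
L1[4] = 1; L2[1][0] = 35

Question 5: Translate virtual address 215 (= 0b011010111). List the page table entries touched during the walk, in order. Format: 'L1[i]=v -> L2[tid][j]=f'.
vaddr = 215 = 0b011010111
Split: l1_idx=3, l2_idx=2, offset=7

Answer: L1[3]=2 -> L2[2][2]=82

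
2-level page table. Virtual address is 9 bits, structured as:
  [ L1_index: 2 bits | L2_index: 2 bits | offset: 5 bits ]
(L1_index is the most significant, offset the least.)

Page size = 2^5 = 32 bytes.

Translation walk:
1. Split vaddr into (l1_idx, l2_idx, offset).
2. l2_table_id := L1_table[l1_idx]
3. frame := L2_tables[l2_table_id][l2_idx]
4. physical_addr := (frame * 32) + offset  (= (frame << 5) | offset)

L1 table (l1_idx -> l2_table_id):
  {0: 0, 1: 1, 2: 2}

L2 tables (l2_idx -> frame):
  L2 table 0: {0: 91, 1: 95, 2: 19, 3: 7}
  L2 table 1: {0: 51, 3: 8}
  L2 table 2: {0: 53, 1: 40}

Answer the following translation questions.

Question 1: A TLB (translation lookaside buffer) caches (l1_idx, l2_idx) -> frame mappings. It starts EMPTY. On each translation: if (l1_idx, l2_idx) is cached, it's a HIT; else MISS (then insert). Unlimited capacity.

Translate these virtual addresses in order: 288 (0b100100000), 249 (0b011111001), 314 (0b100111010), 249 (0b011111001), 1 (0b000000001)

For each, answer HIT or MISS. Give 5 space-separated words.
vaddr=288: (2,1) not in TLB -> MISS, insert
vaddr=249: (1,3) not in TLB -> MISS, insert
vaddr=314: (2,1) in TLB -> HIT
vaddr=249: (1,3) in TLB -> HIT
vaddr=1: (0,0) not in TLB -> MISS, insert

Answer: MISS MISS HIT HIT MISS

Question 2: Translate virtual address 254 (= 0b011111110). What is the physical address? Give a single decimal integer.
Answer: 286

Derivation:
vaddr = 254 = 0b011111110
Split: l1_idx=1, l2_idx=3, offset=30
L1[1] = 1
L2[1][3] = 8
paddr = 8 * 32 + 30 = 286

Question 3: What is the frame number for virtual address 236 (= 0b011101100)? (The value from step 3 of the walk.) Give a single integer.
Answer: 8

Derivation:
vaddr = 236: l1_idx=1, l2_idx=3
L1[1] = 1; L2[1][3] = 8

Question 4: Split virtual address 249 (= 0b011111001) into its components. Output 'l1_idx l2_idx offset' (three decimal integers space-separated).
Answer: 1 3 25

Derivation:
vaddr = 249 = 0b011111001
  top 2 bits -> l1_idx = 1
  next 2 bits -> l2_idx = 3
  bottom 5 bits -> offset = 25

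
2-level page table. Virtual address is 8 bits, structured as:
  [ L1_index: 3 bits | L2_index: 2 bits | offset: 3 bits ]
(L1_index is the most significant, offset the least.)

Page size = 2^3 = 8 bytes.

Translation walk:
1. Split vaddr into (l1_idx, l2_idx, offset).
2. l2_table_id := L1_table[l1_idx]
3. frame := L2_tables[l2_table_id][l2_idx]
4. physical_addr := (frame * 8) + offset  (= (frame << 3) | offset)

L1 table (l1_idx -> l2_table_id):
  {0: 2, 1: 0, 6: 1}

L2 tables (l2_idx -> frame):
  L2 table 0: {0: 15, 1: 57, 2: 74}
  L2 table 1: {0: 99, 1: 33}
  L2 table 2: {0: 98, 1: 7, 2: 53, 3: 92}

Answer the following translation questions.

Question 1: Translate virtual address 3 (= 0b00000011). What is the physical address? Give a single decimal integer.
vaddr = 3 = 0b00000011
Split: l1_idx=0, l2_idx=0, offset=3
L1[0] = 2
L2[2][0] = 98
paddr = 98 * 8 + 3 = 787

Answer: 787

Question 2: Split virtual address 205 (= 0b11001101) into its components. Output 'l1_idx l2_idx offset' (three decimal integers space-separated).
vaddr = 205 = 0b11001101
  top 3 bits -> l1_idx = 6
  next 2 bits -> l2_idx = 1
  bottom 3 bits -> offset = 5

Answer: 6 1 5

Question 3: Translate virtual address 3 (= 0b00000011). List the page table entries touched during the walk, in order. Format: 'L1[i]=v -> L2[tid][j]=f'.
vaddr = 3 = 0b00000011
Split: l1_idx=0, l2_idx=0, offset=3

Answer: L1[0]=2 -> L2[2][0]=98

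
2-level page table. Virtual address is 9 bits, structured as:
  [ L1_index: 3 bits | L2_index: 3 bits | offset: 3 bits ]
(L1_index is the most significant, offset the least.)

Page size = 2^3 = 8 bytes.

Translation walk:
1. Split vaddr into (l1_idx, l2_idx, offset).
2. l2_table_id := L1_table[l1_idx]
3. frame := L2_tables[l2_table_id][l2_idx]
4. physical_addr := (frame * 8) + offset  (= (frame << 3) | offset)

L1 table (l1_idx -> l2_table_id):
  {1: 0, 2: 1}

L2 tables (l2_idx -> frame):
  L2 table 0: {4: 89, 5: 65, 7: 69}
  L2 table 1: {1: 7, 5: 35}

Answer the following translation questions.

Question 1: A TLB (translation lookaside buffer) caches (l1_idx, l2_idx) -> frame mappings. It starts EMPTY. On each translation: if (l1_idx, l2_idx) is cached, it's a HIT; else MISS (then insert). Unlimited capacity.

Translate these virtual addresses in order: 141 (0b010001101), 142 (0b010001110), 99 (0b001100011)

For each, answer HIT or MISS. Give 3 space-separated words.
vaddr=141: (2,1) not in TLB -> MISS, insert
vaddr=142: (2,1) in TLB -> HIT
vaddr=99: (1,4) not in TLB -> MISS, insert

Answer: MISS HIT MISS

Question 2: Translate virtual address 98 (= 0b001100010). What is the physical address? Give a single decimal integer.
vaddr = 98 = 0b001100010
Split: l1_idx=1, l2_idx=4, offset=2
L1[1] = 0
L2[0][4] = 89
paddr = 89 * 8 + 2 = 714

Answer: 714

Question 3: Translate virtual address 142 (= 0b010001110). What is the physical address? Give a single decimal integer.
vaddr = 142 = 0b010001110
Split: l1_idx=2, l2_idx=1, offset=6
L1[2] = 1
L2[1][1] = 7
paddr = 7 * 8 + 6 = 62

Answer: 62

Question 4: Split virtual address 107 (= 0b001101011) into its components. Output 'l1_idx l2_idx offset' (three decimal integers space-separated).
Answer: 1 5 3

Derivation:
vaddr = 107 = 0b001101011
  top 3 bits -> l1_idx = 1
  next 3 bits -> l2_idx = 5
  bottom 3 bits -> offset = 3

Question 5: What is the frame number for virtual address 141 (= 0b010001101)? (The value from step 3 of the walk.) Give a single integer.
Answer: 7

Derivation:
vaddr = 141: l1_idx=2, l2_idx=1
L1[2] = 1; L2[1][1] = 7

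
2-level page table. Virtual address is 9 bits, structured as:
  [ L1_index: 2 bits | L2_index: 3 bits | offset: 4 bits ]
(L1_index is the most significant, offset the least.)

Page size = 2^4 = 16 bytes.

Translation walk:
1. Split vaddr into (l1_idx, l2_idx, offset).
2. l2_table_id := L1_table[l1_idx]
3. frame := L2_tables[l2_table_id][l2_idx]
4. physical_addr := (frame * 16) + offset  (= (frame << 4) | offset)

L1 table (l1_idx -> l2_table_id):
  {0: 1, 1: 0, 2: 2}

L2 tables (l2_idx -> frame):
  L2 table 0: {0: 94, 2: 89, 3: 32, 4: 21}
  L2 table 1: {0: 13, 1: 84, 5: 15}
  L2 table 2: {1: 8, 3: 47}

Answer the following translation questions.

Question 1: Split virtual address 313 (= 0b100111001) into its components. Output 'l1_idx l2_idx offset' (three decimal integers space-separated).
Answer: 2 3 9

Derivation:
vaddr = 313 = 0b100111001
  top 2 bits -> l1_idx = 2
  next 3 bits -> l2_idx = 3
  bottom 4 bits -> offset = 9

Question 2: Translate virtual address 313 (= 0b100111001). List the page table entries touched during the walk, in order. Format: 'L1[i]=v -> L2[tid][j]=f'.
vaddr = 313 = 0b100111001
Split: l1_idx=2, l2_idx=3, offset=9

Answer: L1[2]=2 -> L2[2][3]=47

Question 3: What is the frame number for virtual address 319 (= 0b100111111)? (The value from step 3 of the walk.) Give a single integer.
Answer: 47

Derivation:
vaddr = 319: l1_idx=2, l2_idx=3
L1[2] = 2; L2[2][3] = 47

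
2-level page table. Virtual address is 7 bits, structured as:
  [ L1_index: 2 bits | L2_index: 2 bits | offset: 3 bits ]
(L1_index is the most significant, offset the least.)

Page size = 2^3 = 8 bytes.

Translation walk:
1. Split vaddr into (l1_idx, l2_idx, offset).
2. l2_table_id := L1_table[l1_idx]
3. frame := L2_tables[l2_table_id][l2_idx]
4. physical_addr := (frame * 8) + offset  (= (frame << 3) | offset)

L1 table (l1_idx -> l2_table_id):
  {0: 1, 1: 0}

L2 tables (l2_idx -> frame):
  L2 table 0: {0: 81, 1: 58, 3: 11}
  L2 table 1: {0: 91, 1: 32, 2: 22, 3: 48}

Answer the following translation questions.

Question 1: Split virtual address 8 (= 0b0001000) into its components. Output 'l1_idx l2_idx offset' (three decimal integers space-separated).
Answer: 0 1 0

Derivation:
vaddr = 8 = 0b0001000
  top 2 bits -> l1_idx = 0
  next 2 bits -> l2_idx = 1
  bottom 3 bits -> offset = 0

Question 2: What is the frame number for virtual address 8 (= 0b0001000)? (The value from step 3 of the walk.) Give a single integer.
vaddr = 8: l1_idx=0, l2_idx=1
L1[0] = 1; L2[1][1] = 32

Answer: 32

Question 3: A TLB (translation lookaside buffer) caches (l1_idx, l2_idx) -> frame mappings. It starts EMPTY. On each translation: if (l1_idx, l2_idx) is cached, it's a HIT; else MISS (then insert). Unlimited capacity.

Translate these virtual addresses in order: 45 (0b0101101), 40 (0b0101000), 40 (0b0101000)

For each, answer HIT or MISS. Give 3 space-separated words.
vaddr=45: (1,1) not in TLB -> MISS, insert
vaddr=40: (1,1) in TLB -> HIT
vaddr=40: (1,1) in TLB -> HIT

Answer: MISS HIT HIT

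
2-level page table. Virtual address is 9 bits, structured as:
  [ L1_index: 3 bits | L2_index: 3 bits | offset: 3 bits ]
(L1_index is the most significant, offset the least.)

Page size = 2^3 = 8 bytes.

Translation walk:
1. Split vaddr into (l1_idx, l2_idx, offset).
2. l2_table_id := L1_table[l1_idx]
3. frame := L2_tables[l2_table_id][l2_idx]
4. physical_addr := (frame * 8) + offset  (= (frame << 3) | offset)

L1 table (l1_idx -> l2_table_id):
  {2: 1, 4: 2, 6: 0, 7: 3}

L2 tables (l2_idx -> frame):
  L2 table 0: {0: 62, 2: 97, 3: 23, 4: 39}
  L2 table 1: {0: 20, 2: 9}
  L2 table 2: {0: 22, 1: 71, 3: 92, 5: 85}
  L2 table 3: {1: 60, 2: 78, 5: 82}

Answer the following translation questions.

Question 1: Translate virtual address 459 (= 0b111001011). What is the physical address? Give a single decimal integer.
vaddr = 459 = 0b111001011
Split: l1_idx=7, l2_idx=1, offset=3
L1[7] = 3
L2[3][1] = 60
paddr = 60 * 8 + 3 = 483

Answer: 483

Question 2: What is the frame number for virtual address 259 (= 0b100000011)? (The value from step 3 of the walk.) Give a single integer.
Answer: 22

Derivation:
vaddr = 259: l1_idx=4, l2_idx=0
L1[4] = 2; L2[2][0] = 22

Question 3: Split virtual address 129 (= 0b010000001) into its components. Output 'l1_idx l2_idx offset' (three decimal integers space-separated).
vaddr = 129 = 0b010000001
  top 3 bits -> l1_idx = 2
  next 3 bits -> l2_idx = 0
  bottom 3 bits -> offset = 1

Answer: 2 0 1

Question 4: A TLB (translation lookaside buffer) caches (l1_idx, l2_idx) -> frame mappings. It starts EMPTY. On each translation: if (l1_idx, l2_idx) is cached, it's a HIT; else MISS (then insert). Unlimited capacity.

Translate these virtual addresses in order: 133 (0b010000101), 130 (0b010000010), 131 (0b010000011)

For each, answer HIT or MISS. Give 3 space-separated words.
vaddr=133: (2,0) not in TLB -> MISS, insert
vaddr=130: (2,0) in TLB -> HIT
vaddr=131: (2,0) in TLB -> HIT

Answer: MISS HIT HIT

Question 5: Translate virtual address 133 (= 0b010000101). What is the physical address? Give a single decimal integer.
Answer: 165

Derivation:
vaddr = 133 = 0b010000101
Split: l1_idx=2, l2_idx=0, offset=5
L1[2] = 1
L2[1][0] = 20
paddr = 20 * 8 + 5 = 165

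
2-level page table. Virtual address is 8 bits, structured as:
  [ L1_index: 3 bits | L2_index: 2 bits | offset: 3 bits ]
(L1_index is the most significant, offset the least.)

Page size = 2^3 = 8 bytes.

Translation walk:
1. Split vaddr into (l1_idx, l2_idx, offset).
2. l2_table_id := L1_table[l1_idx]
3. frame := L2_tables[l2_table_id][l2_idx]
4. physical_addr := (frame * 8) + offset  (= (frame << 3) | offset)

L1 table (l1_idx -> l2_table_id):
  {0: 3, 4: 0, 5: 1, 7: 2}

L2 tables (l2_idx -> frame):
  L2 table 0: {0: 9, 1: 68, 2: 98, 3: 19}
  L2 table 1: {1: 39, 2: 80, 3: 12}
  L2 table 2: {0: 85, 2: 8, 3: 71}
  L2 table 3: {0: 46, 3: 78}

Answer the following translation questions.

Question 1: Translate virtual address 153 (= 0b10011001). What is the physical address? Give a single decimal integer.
Answer: 153

Derivation:
vaddr = 153 = 0b10011001
Split: l1_idx=4, l2_idx=3, offset=1
L1[4] = 0
L2[0][3] = 19
paddr = 19 * 8 + 1 = 153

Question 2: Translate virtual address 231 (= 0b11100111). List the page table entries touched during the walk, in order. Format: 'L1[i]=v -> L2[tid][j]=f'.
Answer: L1[7]=2 -> L2[2][0]=85

Derivation:
vaddr = 231 = 0b11100111
Split: l1_idx=7, l2_idx=0, offset=7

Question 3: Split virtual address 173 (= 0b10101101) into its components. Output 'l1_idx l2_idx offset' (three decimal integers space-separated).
Answer: 5 1 5

Derivation:
vaddr = 173 = 0b10101101
  top 3 bits -> l1_idx = 5
  next 2 bits -> l2_idx = 1
  bottom 3 bits -> offset = 5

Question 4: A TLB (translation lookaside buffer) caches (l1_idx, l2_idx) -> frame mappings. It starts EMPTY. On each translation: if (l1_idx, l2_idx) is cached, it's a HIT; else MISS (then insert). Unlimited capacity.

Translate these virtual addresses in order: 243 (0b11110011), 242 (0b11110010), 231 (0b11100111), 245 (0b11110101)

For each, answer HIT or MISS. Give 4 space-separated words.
vaddr=243: (7,2) not in TLB -> MISS, insert
vaddr=242: (7,2) in TLB -> HIT
vaddr=231: (7,0) not in TLB -> MISS, insert
vaddr=245: (7,2) in TLB -> HIT

Answer: MISS HIT MISS HIT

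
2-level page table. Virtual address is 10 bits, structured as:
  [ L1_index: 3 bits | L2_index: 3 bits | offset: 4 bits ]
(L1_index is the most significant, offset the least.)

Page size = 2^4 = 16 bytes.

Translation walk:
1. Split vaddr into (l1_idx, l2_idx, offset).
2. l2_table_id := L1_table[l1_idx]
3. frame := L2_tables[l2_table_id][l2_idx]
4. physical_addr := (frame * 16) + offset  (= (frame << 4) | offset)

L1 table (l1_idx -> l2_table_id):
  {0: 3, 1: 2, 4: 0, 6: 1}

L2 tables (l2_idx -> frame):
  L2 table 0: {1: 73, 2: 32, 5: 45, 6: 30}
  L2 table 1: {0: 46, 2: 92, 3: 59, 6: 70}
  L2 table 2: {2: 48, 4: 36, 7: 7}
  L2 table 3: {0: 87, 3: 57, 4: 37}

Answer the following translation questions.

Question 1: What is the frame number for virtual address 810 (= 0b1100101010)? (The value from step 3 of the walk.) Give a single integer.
Answer: 92

Derivation:
vaddr = 810: l1_idx=6, l2_idx=2
L1[6] = 1; L2[1][2] = 92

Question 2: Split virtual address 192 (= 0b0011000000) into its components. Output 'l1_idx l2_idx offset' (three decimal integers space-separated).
vaddr = 192 = 0b0011000000
  top 3 bits -> l1_idx = 1
  next 3 bits -> l2_idx = 4
  bottom 4 bits -> offset = 0

Answer: 1 4 0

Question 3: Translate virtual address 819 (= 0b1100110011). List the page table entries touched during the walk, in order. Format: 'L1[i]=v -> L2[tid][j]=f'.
Answer: L1[6]=1 -> L2[1][3]=59

Derivation:
vaddr = 819 = 0b1100110011
Split: l1_idx=6, l2_idx=3, offset=3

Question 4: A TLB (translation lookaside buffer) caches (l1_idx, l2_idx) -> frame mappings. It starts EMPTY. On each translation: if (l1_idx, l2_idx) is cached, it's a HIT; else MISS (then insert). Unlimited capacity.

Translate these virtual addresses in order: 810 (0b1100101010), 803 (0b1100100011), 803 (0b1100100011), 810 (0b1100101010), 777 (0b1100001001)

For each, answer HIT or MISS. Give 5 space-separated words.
vaddr=810: (6,2) not in TLB -> MISS, insert
vaddr=803: (6,2) in TLB -> HIT
vaddr=803: (6,2) in TLB -> HIT
vaddr=810: (6,2) in TLB -> HIT
vaddr=777: (6,0) not in TLB -> MISS, insert

Answer: MISS HIT HIT HIT MISS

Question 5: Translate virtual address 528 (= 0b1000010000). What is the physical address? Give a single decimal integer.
Answer: 1168

Derivation:
vaddr = 528 = 0b1000010000
Split: l1_idx=4, l2_idx=1, offset=0
L1[4] = 0
L2[0][1] = 73
paddr = 73 * 16 + 0 = 1168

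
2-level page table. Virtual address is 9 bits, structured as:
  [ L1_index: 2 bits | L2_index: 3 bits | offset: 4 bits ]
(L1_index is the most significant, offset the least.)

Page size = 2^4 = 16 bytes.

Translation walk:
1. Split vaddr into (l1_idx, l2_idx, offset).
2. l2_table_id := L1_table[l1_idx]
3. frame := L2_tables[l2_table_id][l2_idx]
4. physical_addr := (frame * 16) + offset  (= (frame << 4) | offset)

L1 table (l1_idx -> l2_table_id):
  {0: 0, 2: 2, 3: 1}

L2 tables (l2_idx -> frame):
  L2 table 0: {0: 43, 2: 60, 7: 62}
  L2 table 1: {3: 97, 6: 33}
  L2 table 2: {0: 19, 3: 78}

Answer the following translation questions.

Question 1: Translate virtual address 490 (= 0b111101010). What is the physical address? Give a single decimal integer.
vaddr = 490 = 0b111101010
Split: l1_idx=3, l2_idx=6, offset=10
L1[3] = 1
L2[1][6] = 33
paddr = 33 * 16 + 10 = 538

Answer: 538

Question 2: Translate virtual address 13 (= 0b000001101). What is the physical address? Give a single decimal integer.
Answer: 701

Derivation:
vaddr = 13 = 0b000001101
Split: l1_idx=0, l2_idx=0, offset=13
L1[0] = 0
L2[0][0] = 43
paddr = 43 * 16 + 13 = 701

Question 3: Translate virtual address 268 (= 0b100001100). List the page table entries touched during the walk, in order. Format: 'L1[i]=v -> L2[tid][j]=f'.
Answer: L1[2]=2 -> L2[2][0]=19

Derivation:
vaddr = 268 = 0b100001100
Split: l1_idx=2, l2_idx=0, offset=12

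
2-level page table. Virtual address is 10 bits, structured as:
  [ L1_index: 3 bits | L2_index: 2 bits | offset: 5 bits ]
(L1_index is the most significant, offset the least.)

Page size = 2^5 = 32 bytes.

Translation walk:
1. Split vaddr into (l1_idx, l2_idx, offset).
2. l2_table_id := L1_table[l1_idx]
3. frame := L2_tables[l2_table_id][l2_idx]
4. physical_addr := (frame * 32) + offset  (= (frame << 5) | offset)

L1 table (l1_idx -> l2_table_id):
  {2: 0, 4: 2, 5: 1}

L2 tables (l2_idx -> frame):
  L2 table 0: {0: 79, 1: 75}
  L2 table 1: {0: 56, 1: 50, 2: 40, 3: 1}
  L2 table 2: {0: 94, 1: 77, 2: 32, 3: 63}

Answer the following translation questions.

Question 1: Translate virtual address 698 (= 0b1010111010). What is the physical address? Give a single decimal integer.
Answer: 1626

Derivation:
vaddr = 698 = 0b1010111010
Split: l1_idx=5, l2_idx=1, offset=26
L1[5] = 1
L2[1][1] = 50
paddr = 50 * 32 + 26 = 1626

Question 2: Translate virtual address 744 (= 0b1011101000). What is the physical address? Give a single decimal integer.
vaddr = 744 = 0b1011101000
Split: l1_idx=5, l2_idx=3, offset=8
L1[5] = 1
L2[1][3] = 1
paddr = 1 * 32 + 8 = 40

Answer: 40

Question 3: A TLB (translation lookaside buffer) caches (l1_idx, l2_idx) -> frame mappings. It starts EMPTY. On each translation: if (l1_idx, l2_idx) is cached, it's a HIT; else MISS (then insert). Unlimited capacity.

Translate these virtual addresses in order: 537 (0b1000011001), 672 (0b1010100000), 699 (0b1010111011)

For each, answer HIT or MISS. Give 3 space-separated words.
vaddr=537: (4,0) not in TLB -> MISS, insert
vaddr=672: (5,1) not in TLB -> MISS, insert
vaddr=699: (5,1) in TLB -> HIT

Answer: MISS MISS HIT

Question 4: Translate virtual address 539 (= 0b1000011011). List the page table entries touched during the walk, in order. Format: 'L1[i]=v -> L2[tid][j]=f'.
vaddr = 539 = 0b1000011011
Split: l1_idx=4, l2_idx=0, offset=27

Answer: L1[4]=2 -> L2[2][0]=94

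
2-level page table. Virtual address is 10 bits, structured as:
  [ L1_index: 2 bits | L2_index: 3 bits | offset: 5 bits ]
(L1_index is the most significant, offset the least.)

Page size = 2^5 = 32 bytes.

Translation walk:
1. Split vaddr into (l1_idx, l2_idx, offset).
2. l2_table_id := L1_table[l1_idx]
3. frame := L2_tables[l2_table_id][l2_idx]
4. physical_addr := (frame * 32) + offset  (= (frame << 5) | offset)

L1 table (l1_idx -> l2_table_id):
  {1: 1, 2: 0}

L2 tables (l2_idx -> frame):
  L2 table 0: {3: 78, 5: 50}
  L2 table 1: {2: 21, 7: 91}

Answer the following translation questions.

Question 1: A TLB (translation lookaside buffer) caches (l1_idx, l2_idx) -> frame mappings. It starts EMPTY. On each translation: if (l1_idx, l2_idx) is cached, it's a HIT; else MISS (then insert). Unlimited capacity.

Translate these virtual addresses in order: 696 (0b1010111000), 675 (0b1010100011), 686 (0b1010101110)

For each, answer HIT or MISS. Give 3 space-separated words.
Answer: MISS HIT HIT

Derivation:
vaddr=696: (2,5) not in TLB -> MISS, insert
vaddr=675: (2,5) in TLB -> HIT
vaddr=686: (2,5) in TLB -> HIT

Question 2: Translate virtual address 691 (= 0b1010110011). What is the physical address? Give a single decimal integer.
Answer: 1619

Derivation:
vaddr = 691 = 0b1010110011
Split: l1_idx=2, l2_idx=5, offset=19
L1[2] = 0
L2[0][5] = 50
paddr = 50 * 32 + 19 = 1619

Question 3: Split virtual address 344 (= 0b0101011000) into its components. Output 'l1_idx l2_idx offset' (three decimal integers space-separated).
Answer: 1 2 24

Derivation:
vaddr = 344 = 0b0101011000
  top 2 bits -> l1_idx = 1
  next 3 bits -> l2_idx = 2
  bottom 5 bits -> offset = 24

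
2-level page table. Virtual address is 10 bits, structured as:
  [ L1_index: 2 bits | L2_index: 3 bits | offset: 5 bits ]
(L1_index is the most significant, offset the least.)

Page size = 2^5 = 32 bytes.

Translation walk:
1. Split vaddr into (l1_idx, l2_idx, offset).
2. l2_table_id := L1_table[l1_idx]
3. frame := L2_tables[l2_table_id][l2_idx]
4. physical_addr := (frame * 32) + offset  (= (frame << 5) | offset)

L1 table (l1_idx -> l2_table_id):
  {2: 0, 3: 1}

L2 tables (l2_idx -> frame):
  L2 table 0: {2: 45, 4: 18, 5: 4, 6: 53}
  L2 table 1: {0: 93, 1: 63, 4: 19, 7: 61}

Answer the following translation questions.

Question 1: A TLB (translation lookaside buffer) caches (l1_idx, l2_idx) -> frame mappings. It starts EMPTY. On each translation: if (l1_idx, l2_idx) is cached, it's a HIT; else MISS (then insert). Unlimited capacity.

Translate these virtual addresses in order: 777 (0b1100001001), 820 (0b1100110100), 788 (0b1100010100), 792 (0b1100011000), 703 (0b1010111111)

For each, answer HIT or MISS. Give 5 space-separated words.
Answer: MISS MISS HIT HIT MISS

Derivation:
vaddr=777: (3,0) not in TLB -> MISS, insert
vaddr=820: (3,1) not in TLB -> MISS, insert
vaddr=788: (3,0) in TLB -> HIT
vaddr=792: (3,0) in TLB -> HIT
vaddr=703: (2,5) not in TLB -> MISS, insert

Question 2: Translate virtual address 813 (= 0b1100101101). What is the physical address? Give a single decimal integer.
vaddr = 813 = 0b1100101101
Split: l1_idx=3, l2_idx=1, offset=13
L1[3] = 1
L2[1][1] = 63
paddr = 63 * 32 + 13 = 2029

Answer: 2029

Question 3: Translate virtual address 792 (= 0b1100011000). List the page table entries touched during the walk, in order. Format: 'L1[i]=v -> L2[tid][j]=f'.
Answer: L1[3]=1 -> L2[1][0]=93

Derivation:
vaddr = 792 = 0b1100011000
Split: l1_idx=3, l2_idx=0, offset=24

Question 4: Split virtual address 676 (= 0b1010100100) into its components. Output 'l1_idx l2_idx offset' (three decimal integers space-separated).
Answer: 2 5 4

Derivation:
vaddr = 676 = 0b1010100100
  top 2 bits -> l1_idx = 2
  next 3 bits -> l2_idx = 5
  bottom 5 bits -> offset = 4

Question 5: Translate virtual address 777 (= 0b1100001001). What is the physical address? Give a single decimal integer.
Answer: 2985

Derivation:
vaddr = 777 = 0b1100001001
Split: l1_idx=3, l2_idx=0, offset=9
L1[3] = 1
L2[1][0] = 93
paddr = 93 * 32 + 9 = 2985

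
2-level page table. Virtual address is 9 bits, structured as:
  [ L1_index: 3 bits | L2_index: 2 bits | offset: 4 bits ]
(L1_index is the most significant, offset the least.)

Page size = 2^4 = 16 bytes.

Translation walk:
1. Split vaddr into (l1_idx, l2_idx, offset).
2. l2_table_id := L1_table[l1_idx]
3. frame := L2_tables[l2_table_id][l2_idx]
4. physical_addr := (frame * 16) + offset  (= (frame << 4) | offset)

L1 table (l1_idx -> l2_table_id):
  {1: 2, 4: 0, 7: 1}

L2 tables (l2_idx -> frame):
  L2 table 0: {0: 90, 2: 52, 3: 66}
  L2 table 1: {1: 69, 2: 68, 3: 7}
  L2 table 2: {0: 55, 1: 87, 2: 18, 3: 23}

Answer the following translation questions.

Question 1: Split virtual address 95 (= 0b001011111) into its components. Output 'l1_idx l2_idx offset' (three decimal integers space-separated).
Answer: 1 1 15

Derivation:
vaddr = 95 = 0b001011111
  top 3 bits -> l1_idx = 1
  next 2 bits -> l2_idx = 1
  bottom 4 bits -> offset = 15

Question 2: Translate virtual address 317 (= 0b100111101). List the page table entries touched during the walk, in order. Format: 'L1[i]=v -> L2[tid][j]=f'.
Answer: L1[4]=0 -> L2[0][3]=66

Derivation:
vaddr = 317 = 0b100111101
Split: l1_idx=4, l2_idx=3, offset=13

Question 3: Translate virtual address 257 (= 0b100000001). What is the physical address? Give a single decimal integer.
Answer: 1441

Derivation:
vaddr = 257 = 0b100000001
Split: l1_idx=4, l2_idx=0, offset=1
L1[4] = 0
L2[0][0] = 90
paddr = 90 * 16 + 1 = 1441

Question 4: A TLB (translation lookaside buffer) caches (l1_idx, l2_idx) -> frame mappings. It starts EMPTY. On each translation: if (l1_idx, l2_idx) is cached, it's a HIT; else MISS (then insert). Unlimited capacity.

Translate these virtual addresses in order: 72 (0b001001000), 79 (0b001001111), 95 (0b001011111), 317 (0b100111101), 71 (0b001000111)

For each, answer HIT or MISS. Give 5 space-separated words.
Answer: MISS HIT MISS MISS HIT

Derivation:
vaddr=72: (1,0) not in TLB -> MISS, insert
vaddr=79: (1,0) in TLB -> HIT
vaddr=95: (1,1) not in TLB -> MISS, insert
vaddr=317: (4,3) not in TLB -> MISS, insert
vaddr=71: (1,0) in TLB -> HIT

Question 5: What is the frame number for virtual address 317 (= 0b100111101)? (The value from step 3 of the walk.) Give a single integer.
vaddr = 317: l1_idx=4, l2_idx=3
L1[4] = 0; L2[0][3] = 66

Answer: 66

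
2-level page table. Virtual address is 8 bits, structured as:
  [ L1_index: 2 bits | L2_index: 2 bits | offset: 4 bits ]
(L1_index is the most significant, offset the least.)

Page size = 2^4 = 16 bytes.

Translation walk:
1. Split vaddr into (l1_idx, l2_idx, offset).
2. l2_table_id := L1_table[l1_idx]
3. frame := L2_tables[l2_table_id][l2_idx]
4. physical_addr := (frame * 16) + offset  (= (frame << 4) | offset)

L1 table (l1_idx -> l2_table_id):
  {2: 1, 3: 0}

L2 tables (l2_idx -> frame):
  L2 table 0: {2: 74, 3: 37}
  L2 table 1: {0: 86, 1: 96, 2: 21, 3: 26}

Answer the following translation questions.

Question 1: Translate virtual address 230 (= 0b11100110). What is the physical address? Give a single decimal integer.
vaddr = 230 = 0b11100110
Split: l1_idx=3, l2_idx=2, offset=6
L1[3] = 0
L2[0][2] = 74
paddr = 74 * 16 + 6 = 1190

Answer: 1190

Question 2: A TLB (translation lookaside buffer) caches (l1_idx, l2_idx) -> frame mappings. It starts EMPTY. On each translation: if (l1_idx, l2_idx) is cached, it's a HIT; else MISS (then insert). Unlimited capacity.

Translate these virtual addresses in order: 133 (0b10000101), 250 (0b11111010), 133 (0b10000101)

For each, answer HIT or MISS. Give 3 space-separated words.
Answer: MISS MISS HIT

Derivation:
vaddr=133: (2,0) not in TLB -> MISS, insert
vaddr=250: (3,3) not in TLB -> MISS, insert
vaddr=133: (2,0) in TLB -> HIT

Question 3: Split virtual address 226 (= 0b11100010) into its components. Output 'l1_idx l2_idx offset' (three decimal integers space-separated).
Answer: 3 2 2

Derivation:
vaddr = 226 = 0b11100010
  top 2 bits -> l1_idx = 3
  next 2 bits -> l2_idx = 2
  bottom 4 bits -> offset = 2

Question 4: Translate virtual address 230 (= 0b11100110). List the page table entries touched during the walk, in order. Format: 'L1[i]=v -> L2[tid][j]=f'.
vaddr = 230 = 0b11100110
Split: l1_idx=3, l2_idx=2, offset=6

Answer: L1[3]=0 -> L2[0][2]=74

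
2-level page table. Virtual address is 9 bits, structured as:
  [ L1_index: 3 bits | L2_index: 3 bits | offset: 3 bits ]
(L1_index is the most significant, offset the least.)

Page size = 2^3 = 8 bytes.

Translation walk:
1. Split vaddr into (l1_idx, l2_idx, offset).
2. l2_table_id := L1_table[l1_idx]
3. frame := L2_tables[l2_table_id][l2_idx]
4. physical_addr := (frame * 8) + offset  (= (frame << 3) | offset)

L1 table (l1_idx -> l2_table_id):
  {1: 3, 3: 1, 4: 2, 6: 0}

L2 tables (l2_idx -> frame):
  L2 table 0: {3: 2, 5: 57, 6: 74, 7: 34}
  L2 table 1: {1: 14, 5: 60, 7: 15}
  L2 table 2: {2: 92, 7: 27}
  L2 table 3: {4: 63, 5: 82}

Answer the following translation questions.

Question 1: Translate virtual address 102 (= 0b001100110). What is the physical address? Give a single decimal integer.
Answer: 510

Derivation:
vaddr = 102 = 0b001100110
Split: l1_idx=1, l2_idx=4, offset=6
L1[1] = 3
L2[3][4] = 63
paddr = 63 * 8 + 6 = 510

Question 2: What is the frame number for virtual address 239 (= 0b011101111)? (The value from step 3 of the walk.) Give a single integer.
Answer: 60

Derivation:
vaddr = 239: l1_idx=3, l2_idx=5
L1[3] = 1; L2[1][5] = 60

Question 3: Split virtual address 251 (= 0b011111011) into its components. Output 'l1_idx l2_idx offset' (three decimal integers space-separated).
vaddr = 251 = 0b011111011
  top 3 bits -> l1_idx = 3
  next 3 bits -> l2_idx = 7
  bottom 3 bits -> offset = 3

Answer: 3 7 3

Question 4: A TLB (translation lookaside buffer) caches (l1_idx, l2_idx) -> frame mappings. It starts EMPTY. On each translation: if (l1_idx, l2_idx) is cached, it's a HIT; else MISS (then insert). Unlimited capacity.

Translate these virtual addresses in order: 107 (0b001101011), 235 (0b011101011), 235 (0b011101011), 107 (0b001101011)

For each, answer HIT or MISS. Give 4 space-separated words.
Answer: MISS MISS HIT HIT

Derivation:
vaddr=107: (1,5) not in TLB -> MISS, insert
vaddr=235: (3,5) not in TLB -> MISS, insert
vaddr=235: (3,5) in TLB -> HIT
vaddr=107: (1,5) in TLB -> HIT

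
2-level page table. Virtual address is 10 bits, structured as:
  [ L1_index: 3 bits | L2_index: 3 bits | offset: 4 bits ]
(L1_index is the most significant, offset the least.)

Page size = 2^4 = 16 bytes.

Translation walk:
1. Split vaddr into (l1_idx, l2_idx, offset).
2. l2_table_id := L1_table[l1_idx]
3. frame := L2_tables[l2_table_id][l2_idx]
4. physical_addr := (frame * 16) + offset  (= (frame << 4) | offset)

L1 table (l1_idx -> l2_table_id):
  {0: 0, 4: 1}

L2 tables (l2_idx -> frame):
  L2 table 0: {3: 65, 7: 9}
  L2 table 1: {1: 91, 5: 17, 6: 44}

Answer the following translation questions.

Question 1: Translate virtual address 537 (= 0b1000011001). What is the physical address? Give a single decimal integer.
vaddr = 537 = 0b1000011001
Split: l1_idx=4, l2_idx=1, offset=9
L1[4] = 1
L2[1][1] = 91
paddr = 91 * 16 + 9 = 1465

Answer: 1465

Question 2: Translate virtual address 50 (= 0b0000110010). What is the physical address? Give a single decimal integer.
Answer: 1042

Derivation:
vaddr = 50 = 0b0000110010
Split: l1_idx=0, l2_idx=3, offset=2
L1[0] = 0
L2[0][3] = 65
paddr = 65 * 16 + 2 = 1042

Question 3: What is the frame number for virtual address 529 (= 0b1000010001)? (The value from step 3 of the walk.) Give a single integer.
vaddr = 529: l1_idx=4, l2_idx=1
L1[4] = 1; L2[1][1] = 91

Answer: 91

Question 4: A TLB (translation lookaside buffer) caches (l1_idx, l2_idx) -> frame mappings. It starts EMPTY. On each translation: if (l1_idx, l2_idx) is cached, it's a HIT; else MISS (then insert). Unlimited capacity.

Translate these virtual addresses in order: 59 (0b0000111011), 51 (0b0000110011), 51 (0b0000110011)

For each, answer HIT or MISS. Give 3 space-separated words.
vaddr=59: (0,3) not in TLB -> MISS, insert
vaddr=51: (0,3) in TLB -> HIT
vaddr=51: (0,3) in TLB -> HIT

Answer: MISS HIT HIT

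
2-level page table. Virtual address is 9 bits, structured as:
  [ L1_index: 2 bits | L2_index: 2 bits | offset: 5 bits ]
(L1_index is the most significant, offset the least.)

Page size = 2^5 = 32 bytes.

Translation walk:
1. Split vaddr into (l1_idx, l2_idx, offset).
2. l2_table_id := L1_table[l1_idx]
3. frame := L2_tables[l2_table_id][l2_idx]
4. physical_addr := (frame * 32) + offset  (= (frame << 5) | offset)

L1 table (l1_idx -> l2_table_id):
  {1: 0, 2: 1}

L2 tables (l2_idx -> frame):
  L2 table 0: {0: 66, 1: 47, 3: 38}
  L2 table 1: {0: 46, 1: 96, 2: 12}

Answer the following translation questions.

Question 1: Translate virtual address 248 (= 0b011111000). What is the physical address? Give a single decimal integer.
vaddr = 248 = 0b011111000
Split: l1_idx=1, l2_idx=3, offset=24
L1[1] = 0
L2[0][3] = 38
paddr = 38 * 32 + 24 = 1240

Answer: 1240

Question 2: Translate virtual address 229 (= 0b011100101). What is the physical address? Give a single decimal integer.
vaddr = 229 = 0b011100101
Split: l1_idx=1, l2_idx=3, offset=5
L1[1] = 0
L2[0][3] = 38
paddr = 38 * 32 + 5 = 1221

Answer: 1221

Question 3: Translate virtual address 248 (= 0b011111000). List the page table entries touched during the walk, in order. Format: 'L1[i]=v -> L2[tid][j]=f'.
Answer: L1[1]=0 -> L2[0][3]=38

Derivation:
vaddr = 248 = 0b011111000
Split: l1_idx=1, l2_idx=3, offset=24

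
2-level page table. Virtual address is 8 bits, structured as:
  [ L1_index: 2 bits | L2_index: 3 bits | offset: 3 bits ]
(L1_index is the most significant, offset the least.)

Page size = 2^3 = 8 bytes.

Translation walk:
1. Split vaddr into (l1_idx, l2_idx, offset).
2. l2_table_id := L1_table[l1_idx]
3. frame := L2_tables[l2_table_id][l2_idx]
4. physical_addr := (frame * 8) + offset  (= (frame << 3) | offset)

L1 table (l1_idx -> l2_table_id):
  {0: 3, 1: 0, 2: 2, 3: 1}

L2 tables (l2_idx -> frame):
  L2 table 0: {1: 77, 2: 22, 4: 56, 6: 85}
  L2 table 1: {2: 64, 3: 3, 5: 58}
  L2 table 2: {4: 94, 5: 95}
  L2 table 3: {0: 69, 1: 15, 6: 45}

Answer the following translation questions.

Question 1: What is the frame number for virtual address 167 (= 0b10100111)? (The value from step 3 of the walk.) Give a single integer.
vaddr = 167: l1_idx=2, l2_idx=4
L1[2] = 2; L2[2][4] = 94

Answer: 94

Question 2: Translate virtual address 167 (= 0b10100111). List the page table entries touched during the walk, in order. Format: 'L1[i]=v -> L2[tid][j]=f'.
vaddr = 167 = 0b10100111
Split: l1_idx=2, l2_idx=4, offset=7

Answer: L1[2]=2 -> L2[2][4]=94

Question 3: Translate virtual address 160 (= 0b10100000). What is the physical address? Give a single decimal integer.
vaddr = 160 = 0b10100000
Split: l1_idx=2, l2_idx=4, offset=0
L1[2] = 2
L2[2][4] = 94
paddr = 94 * 8 + 0 = 752

Answer: 752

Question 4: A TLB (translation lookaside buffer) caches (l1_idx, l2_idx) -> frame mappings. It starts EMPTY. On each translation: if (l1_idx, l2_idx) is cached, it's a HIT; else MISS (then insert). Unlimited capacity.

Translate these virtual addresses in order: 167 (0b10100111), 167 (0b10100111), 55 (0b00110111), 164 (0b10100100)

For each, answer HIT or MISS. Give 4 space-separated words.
vaddr=167: (2,4) not in TLB -> MISS, insert
vaddr=167: (2,4) in TLB -> HIT
vaddr=55: (0,6) not in TLB -> MISS, insert
vaddr=164: (2,4) in TLB -> HIT

Answer: MISS HIT MISS HIT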